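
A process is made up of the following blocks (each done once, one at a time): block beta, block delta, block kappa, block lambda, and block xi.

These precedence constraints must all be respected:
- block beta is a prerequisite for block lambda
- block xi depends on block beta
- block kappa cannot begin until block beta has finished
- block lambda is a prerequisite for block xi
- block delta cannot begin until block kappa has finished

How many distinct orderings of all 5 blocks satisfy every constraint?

6

Block beta is the only block with nothing required before it, so every ordering starts there.
Counting all ways to extend the partial order to a total order gives 6.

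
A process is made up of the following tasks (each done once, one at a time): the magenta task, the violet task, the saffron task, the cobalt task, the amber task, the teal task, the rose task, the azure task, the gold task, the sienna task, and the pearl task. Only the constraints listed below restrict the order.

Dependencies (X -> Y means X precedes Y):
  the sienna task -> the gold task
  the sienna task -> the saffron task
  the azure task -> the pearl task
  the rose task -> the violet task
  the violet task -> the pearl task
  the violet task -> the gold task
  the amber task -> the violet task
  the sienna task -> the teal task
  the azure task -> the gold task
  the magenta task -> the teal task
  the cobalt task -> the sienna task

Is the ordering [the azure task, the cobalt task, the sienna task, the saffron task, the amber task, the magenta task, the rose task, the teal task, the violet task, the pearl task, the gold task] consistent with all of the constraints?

Yes

Going through the constraints one by one, each required predecessor appears earlier in the sequence than its dependent — e.g. the azure task (position 1) is before the gold task (position 11), as required.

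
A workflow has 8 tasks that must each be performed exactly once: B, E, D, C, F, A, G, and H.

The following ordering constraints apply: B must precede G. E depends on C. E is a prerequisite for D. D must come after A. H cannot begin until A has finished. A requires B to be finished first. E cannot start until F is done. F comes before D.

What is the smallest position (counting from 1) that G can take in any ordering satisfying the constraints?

2

Working backwards through the constraints from G, its only required predecessor is B.
So at minimum 1 task comes before G, putting G no earlier than position 2. That position is achievable by scheduling exactly that predecessor first.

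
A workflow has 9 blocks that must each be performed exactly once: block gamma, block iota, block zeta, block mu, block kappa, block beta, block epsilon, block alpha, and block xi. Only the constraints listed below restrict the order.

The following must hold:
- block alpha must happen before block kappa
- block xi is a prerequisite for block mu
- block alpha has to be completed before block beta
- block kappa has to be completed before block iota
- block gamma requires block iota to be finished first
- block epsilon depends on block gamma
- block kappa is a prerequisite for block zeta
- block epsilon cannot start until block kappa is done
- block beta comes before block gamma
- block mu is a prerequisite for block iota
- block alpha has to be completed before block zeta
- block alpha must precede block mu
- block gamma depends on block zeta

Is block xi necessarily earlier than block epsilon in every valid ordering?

Chaining the stated constraints: block xi → block mu → block iota → block gamma → block epsilon.
So block xi must precede block epsilon in any valid ordering.

Yes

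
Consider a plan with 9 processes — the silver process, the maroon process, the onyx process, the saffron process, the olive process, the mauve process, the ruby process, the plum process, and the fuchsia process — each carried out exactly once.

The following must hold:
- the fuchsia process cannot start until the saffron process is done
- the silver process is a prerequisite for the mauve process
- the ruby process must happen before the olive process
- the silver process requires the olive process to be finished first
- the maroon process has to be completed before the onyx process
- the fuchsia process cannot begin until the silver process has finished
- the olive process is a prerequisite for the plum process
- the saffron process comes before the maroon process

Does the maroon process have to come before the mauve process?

Nothing in the constraints links the maroon process and the mauve process; they are unordered relative to each other.
A valid ordering placing the mauve process before the maroon process exists, so the answer is no.

No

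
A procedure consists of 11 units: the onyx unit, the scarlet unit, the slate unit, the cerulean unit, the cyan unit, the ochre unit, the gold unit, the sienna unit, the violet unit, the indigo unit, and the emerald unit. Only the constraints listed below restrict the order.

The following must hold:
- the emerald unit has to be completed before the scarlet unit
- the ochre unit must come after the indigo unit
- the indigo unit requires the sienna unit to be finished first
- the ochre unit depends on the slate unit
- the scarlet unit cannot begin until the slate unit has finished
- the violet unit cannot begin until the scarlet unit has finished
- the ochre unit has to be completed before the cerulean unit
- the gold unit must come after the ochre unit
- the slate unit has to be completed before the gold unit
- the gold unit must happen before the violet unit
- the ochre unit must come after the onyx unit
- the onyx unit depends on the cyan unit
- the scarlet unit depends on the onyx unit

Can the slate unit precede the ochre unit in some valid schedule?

Yes

The constraints force the slate unit before the ochre unit, so yes — every valid ordering has the slate unit earlier.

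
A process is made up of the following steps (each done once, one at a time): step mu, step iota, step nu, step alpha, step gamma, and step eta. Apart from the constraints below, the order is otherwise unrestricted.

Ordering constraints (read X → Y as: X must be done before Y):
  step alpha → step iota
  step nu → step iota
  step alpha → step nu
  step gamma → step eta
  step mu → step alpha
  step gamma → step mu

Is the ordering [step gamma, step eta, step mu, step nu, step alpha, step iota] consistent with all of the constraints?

In the proposed order, step nu appears before step alpha.
But one of the constraints requires step alpha before step nu, so this ordering violates it.

No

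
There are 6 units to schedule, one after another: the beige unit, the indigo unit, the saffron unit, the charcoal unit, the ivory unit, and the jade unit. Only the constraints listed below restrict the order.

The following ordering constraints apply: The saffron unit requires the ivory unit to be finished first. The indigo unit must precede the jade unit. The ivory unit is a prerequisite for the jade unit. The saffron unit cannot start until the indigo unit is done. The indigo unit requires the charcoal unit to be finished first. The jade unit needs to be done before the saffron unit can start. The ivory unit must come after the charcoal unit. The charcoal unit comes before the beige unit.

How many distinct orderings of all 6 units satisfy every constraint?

10

Only the charcoal unit has no prerequisites, so it must go first.
Counting all ways to extend the partial order to a total order gives 10.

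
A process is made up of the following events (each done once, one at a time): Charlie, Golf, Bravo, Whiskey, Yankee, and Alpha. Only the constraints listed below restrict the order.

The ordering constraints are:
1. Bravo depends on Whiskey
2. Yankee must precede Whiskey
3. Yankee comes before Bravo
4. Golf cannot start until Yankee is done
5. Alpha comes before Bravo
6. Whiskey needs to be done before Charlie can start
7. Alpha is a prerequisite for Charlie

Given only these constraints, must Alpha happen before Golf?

No

Alpha and Golf are not related by any chain of constraints.
A valid ordering placing Golf before Alpha exists, so the answer is no.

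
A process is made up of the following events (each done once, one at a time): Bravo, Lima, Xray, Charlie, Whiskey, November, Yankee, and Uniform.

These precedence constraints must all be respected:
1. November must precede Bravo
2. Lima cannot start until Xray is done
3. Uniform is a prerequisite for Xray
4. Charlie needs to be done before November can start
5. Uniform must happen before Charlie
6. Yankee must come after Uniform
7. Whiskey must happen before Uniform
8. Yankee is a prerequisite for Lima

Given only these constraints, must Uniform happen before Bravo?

Yes

Following the dependencies: Uniform → Charlie → November → Bravo.
That forces Uniform before Bravo in every valid schedule.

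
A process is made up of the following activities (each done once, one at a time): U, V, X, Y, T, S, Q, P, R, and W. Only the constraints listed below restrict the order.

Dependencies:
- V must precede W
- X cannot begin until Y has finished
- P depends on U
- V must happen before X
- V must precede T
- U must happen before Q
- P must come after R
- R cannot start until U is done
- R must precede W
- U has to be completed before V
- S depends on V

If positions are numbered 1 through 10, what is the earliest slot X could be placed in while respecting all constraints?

Every activity that must precede X has to come before it. Tracing all chains that end at X, those activities are: U, V, Y — 3 in total.
So at minimum 3 activities come before X, putting X no earlier than position 4. That position is achievable by scheduling exactly those predecessors first.

4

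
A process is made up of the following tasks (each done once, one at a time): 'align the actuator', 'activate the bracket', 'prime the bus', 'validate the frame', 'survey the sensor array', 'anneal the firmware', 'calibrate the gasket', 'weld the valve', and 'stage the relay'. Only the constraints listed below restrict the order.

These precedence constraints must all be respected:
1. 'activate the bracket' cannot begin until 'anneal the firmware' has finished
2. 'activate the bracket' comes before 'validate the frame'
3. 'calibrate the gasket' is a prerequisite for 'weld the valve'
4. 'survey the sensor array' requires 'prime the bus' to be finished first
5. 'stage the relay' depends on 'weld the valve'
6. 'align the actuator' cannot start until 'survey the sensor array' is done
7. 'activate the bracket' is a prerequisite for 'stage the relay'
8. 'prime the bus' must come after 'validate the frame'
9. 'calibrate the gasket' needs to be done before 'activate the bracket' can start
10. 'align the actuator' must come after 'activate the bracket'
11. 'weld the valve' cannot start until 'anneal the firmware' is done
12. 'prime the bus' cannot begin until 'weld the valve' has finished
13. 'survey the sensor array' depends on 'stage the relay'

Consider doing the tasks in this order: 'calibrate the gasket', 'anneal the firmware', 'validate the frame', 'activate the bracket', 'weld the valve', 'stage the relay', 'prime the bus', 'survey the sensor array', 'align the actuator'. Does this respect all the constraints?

No

In the proposed order, 'validate the frame' appears before 'activate the bracket'.
That contradicts the constraint that 'activate the bracket' must precede 'validate the frame'.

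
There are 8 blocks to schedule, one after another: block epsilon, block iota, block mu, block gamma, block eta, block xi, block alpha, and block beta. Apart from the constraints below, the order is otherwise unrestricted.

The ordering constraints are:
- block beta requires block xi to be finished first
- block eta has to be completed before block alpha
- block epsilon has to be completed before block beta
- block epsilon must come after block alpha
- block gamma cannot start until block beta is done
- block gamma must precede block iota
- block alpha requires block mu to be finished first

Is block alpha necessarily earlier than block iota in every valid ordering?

There is a constraint chain block alpha → block epsilon → block beta → block gamma → block iota.
Hence block alpha necessarily comes before block iota.

Yes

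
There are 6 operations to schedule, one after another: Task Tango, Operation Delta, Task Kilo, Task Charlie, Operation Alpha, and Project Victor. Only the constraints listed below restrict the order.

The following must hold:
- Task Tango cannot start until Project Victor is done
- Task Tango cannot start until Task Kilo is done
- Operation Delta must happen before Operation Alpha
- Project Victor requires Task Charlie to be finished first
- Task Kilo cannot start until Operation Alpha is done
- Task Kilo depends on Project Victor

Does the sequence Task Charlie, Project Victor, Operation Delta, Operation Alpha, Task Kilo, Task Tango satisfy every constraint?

Going through the constraints one by one, each required predecessor appears earlier in the sequence than its dependent — e.g. Project Victor (position 2) is before Task Tango (position 6), as required.

Yes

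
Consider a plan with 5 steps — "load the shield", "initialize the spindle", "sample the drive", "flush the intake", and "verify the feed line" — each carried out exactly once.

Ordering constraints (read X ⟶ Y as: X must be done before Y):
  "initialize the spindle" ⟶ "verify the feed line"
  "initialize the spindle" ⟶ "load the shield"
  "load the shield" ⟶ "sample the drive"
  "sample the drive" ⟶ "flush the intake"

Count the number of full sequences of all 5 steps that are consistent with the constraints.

"initialize the spindle" is the only step with nothing required before it, so every ordering starts there.
Counting all ways to extend the partial order to a total order gives 4.

4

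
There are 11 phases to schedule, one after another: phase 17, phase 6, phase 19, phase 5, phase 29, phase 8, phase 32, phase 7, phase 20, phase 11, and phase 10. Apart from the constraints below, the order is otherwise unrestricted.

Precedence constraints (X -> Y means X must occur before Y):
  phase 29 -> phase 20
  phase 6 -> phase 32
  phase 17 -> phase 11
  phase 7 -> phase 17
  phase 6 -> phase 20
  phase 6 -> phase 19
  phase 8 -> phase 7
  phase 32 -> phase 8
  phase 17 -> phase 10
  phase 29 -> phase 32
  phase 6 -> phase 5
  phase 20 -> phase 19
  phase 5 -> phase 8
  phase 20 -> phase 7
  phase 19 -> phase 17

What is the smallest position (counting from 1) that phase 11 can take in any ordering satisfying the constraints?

Working backwards through the constraints from phase 11, its full set of required predecessors is phase 17, phase 6, phase 19, phase 5, phase 29, phase 8, phase 32, phase 7, phase 20 — 9 of them.
With 9 mandatory predecessors, the earliest phase 11 can sit is position 9+1 = 10, and placing just those 9 first achieves it.

10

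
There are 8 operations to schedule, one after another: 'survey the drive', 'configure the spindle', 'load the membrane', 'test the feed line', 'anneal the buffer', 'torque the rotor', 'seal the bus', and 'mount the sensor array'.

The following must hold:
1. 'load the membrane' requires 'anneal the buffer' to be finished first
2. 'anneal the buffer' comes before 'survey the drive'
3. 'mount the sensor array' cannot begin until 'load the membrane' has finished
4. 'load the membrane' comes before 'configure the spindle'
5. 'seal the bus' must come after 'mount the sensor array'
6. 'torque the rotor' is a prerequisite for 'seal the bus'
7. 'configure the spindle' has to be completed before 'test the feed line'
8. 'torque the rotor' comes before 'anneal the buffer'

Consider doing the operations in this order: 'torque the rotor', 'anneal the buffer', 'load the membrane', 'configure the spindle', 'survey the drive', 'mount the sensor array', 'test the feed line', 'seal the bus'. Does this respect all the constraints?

Yes

Going through the constraints one by one, each required predecessor appears earlier in the sequence than its dependent — e.g. 'torque the rotor' (position 1) is before 'seal the bus' (position 8), as required.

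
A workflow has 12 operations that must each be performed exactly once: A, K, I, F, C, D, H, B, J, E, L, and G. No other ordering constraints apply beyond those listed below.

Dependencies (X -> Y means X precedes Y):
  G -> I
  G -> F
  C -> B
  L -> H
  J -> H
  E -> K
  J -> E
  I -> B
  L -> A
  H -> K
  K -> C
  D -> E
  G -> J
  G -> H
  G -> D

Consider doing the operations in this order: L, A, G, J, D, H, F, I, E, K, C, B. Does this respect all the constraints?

Checking each listed constraint against this order: for instance, J is in position 4 and E in position 9, so that constraint holds — and the remaining constraints check out the same way.

Yes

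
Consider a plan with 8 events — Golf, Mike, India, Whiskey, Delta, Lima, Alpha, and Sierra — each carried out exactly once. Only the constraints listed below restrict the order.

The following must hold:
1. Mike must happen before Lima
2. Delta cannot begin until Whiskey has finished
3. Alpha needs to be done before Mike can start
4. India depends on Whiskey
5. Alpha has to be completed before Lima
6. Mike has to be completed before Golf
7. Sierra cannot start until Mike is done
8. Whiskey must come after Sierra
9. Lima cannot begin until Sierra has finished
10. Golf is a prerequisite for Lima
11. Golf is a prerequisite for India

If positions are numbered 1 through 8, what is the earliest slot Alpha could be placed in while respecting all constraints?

1

Nothing is required before Alpha; it can be the very first event.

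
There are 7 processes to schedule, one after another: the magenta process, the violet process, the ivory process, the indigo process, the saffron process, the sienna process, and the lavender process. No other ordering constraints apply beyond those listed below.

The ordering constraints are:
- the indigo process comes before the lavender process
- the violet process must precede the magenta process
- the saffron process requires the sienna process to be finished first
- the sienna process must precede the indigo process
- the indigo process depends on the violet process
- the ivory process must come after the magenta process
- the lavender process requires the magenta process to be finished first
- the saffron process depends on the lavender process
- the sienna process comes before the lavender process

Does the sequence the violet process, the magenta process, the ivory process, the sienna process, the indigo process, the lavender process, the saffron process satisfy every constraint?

Checking each listed constraint against this order: for instance, the violet process is in position 1 and the indigo process in position 5, so that constraint holds — and the remaining constraints check out the same way.

Yes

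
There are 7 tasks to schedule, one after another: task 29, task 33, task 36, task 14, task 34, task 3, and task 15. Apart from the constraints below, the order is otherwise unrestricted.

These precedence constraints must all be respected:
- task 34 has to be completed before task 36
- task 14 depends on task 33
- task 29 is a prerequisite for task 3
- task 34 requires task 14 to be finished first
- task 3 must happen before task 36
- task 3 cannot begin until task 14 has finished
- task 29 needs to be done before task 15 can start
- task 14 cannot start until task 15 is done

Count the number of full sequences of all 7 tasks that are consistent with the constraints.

6

The tasks with no prerequisites are task 29, task 33; any of them can be placed first.
Counting all ways to extend the partial order to a total order gives 6.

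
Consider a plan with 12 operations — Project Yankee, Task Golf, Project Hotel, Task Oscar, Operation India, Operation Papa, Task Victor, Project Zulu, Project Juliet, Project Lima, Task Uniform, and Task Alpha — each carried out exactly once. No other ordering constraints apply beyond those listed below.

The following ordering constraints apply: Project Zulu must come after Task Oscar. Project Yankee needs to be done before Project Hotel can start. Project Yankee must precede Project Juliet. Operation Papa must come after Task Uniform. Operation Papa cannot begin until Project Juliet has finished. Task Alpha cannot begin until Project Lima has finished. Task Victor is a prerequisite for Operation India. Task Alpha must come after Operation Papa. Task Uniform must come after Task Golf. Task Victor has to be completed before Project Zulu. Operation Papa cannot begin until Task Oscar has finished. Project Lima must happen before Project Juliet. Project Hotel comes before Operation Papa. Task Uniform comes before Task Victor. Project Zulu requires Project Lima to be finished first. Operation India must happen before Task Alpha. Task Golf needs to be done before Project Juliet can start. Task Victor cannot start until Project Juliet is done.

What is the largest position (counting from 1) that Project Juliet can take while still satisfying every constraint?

Following every chain forward from Project Juliet, the operations that must come later are Operation India, Operation Papa, Task Victor, Project Zulu, Task Alpha — 5 of them.
With 5 mandatory successors out of 12 operations total, the latest slot for Project Juliet is 12−5 = 7, and it's reachable by doing all non-successors before Project Juliet.

7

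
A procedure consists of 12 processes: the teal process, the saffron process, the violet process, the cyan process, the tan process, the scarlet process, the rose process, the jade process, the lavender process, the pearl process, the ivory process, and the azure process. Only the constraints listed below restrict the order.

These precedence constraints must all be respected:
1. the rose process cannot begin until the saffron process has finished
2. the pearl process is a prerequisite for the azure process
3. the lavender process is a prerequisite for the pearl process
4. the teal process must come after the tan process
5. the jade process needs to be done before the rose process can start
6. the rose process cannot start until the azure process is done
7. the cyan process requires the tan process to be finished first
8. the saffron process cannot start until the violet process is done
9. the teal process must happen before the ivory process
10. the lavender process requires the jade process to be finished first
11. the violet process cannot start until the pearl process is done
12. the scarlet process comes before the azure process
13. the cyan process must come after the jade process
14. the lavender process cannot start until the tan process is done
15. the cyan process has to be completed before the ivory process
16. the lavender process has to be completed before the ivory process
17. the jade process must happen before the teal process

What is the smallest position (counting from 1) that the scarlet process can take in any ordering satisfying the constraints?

1

No constraint forces any other process before the scarlet process, so it can be placed first.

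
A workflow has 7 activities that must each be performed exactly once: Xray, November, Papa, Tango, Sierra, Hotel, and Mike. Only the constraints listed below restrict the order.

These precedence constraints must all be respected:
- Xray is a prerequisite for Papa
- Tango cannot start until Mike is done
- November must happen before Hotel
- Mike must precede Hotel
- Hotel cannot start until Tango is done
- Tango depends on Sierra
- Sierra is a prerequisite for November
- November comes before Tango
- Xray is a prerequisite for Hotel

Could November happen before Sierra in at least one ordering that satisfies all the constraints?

No

The constraints give a chain Sierra → November, which forces Sierra before November.
So no valid ordering can have November before Sierra.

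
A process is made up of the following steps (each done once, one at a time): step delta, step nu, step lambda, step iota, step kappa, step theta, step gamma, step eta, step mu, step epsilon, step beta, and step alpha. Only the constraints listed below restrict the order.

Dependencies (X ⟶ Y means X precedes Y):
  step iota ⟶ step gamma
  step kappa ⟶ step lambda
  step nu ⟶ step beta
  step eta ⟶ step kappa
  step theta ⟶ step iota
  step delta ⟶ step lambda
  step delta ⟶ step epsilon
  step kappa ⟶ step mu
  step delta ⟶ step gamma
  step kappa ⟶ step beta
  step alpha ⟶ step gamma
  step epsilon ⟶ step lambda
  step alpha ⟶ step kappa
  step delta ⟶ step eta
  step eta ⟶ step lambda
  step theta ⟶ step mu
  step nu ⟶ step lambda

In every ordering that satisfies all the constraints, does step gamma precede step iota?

In fact the dependencies run the other way: step iota → step gamma.
So step gamma does not have to come before step iota — it cannot.

No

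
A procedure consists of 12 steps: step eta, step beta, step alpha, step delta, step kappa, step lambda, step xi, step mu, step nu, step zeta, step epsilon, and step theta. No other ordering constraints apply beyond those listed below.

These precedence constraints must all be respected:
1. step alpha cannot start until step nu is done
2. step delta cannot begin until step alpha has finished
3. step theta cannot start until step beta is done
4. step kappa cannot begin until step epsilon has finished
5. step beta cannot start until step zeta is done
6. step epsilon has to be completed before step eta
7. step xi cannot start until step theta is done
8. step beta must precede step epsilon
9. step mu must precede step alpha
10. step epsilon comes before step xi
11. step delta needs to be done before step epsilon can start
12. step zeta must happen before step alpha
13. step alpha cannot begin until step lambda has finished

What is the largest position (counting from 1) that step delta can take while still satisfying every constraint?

Every step that must follow step delta has to come after it. Tracing all chains starting from step delta, those steps are: step eta, step kappa, step xi, step epsilon — 4 in total.
So at least 4 steps follow step delta, putting step delta no later than position 8. That position is achievable by scheduling everything else first.

8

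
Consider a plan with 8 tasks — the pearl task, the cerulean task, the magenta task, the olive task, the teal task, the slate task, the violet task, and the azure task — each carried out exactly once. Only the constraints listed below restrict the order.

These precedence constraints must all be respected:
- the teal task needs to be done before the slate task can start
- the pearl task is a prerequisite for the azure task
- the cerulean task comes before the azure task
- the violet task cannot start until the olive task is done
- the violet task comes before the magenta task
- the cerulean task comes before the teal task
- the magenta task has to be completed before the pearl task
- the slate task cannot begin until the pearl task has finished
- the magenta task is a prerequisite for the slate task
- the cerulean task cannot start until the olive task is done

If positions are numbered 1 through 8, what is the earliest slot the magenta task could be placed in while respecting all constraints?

The tasks that are forced before the magenta task, directly or transitively, are the olive task, the violet task. That's 2 tasks.
So at minimum 2 tasks come before the magenta task, putting the magenta task no earlier than position 3. That position is achievable by scheduling exactly those predecessors first.

3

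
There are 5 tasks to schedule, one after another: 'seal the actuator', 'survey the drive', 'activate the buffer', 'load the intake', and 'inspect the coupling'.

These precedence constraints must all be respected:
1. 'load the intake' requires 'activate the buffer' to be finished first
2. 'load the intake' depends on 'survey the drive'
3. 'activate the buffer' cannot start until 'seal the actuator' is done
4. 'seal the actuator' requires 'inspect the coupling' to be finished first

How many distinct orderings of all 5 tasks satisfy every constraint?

4

The tasks with no prerequisites are 'survey the drive', 'inspect the coupling'; any of them can be placed first.
Systematically extending each partial ordering one task at a time and counting, there are 4 complete orderings.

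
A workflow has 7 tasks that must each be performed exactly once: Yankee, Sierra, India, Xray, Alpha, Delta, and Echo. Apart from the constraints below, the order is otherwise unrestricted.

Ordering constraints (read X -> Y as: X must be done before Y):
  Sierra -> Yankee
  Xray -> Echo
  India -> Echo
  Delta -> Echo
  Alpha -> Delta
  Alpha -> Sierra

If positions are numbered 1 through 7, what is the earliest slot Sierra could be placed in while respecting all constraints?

The only task forced before Sierra (directly or transitively) is Alpha.
So at minimum 1 task comes before Sierra, putting Sierra no earlier than position 2. That position is achievable by scheduling exactly that predecessor first.

2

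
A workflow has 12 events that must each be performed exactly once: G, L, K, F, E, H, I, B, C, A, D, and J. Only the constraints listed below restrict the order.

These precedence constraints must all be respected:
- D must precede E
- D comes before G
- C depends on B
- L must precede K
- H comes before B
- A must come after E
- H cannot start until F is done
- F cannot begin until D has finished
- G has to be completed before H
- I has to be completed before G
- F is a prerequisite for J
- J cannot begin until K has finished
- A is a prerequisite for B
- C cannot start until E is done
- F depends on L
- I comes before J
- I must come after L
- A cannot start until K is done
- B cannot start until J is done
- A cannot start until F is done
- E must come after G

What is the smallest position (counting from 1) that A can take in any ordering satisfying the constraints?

8

Working backwards through the constraints from A, its full set of required predecessors is G, L, K, F, E, I, D — 7 of them.
With 7 mandatory predecessors, the earliest A can sit is position 7+1 = 8, and placing just those 7 first achieves it.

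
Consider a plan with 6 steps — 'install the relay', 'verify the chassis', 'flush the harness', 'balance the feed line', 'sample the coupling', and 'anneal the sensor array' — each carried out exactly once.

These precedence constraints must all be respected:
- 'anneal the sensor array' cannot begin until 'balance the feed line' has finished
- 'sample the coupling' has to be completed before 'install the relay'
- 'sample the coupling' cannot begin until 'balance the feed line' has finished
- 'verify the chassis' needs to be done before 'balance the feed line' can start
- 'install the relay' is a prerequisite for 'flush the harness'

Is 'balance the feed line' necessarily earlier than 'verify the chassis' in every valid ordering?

No

The constraints actually force 'verify the chassis' before 'balance the feed line' (via 'verify the chassis' → 'balance the feed line'), not the other way around.
So 'balance the feed line' never precedes 'verify the chassis'.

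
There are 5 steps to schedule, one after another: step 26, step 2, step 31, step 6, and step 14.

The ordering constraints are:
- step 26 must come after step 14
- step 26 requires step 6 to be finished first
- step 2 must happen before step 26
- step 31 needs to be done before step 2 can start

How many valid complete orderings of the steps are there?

3 steps have no prerequisites (step 31, step 6, step 14), so any of them could come first.
Counting all ways to extend the partial order to a total order gives 12.

12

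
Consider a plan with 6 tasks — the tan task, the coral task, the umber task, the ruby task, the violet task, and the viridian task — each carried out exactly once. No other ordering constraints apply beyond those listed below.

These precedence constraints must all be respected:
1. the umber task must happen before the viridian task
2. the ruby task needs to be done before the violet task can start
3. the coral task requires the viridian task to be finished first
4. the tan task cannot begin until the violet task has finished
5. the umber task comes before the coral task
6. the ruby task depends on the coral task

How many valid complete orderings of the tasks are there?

1

Only the umber task has no prerequisites, so it must go first.
Continuing from there, at each step only one task has all its prerequisites placed, so the ordering is fully determined — there is exactly 1.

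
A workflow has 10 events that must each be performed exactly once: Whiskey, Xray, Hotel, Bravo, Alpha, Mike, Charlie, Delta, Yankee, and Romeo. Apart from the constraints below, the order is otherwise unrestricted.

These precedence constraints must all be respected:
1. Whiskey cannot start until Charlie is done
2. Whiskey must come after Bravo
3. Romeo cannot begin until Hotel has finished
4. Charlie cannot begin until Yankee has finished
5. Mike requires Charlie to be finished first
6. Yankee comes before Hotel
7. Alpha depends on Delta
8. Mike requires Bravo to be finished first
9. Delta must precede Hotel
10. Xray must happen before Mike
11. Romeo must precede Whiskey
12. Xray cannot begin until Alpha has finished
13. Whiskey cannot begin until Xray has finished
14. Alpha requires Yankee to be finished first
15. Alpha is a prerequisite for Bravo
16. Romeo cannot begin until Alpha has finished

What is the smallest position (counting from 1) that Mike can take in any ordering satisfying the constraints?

Every event that must precede Mike has to come before it. Tracing all chains that end at Mike, those events are: Xray, Bravo, Alpha, Charlie, Delta, Yankee — 6 in total.
With 6 mandatory predecessors, the earliest Mike can sit is position 6+1 = 7, and placing just those 6 first achieves it.

7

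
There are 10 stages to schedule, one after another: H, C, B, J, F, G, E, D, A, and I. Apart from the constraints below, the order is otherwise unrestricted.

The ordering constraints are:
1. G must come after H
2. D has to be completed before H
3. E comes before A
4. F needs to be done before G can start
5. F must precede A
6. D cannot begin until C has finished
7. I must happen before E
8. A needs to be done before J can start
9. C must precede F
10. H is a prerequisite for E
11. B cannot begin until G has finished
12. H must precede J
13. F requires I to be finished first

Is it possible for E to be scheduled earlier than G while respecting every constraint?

Yes

Nothing in the constraints forces G before E — there is no chain from G to E.
So a valid ordering placing E earlier than G exists.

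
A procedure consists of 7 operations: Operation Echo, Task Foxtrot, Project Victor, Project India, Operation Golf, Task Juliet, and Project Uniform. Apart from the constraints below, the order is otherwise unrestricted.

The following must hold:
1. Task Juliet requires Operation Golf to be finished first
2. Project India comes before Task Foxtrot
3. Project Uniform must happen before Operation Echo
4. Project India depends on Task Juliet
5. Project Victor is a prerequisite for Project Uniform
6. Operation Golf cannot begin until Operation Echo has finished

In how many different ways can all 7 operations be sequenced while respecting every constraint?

Project Victor is the only operation with nothing required before it, so every ordering starts there.
Every operation is then forced in turn, so only 1 complete ordering is consistent with the constraints.

1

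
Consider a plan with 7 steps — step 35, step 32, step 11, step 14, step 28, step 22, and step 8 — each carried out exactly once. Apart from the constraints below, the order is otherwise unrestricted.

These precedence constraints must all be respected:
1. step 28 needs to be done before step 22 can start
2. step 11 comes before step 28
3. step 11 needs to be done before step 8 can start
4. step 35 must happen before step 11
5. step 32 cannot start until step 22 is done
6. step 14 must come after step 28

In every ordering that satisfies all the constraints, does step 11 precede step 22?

Yes

There is a constraint chain step 11 → step 28 → step 22.
So step 11 must precede step 22 in any valid ordering.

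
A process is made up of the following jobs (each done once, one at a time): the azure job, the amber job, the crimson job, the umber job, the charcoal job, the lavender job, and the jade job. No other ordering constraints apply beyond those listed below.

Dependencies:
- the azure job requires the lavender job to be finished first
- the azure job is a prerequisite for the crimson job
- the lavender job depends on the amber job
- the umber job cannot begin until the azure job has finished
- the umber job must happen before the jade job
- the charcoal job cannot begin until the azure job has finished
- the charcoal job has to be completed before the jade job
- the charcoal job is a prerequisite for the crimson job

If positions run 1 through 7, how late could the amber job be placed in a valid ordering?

1

Every job that must follow the amber job has to come after it. Tracing all chains starting from the amber job, those jobs are: the azure job, the crimson job, the umber job, the charcoal job, the lavender job, the jade job — 6 in total.
With 6 mandatory successors out of 7 jobs total, the latest slot for the amber job is 7−6 = 1, and it's reachable by doing all non-successors before the amber job.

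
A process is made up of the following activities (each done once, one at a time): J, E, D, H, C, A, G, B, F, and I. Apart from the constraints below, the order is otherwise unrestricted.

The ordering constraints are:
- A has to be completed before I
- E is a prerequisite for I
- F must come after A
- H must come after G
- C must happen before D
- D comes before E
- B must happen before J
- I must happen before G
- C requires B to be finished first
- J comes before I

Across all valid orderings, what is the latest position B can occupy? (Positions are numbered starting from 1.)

3

The activities that are forced after B, directly or by a chain of constraints, are J, E, D, H, C, G, I. That's 7 activities.
With 7 mandatory successors out of 10 activities total, the latest slot for B is 10−7 = 3, and it's reachable by doing all non-successors before B.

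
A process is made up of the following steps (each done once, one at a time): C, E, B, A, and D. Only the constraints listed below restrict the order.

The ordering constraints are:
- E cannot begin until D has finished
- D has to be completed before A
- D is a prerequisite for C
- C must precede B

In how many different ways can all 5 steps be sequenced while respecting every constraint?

12

D is the only step with nothing required before it, so every ordering starts there.
Counting all ways to extend the partial order to a total order gives 12.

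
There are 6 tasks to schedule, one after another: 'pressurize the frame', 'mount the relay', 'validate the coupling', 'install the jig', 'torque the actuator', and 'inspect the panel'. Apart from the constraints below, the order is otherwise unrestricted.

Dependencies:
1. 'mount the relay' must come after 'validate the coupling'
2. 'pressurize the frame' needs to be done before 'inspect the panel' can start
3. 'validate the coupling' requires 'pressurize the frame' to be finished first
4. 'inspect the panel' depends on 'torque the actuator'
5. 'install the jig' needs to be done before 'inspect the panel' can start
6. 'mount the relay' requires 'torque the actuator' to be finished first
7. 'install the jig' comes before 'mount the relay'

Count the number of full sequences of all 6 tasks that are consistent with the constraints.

3 tasks have no prerequisites ('pressurize the frame', 'install the jig', 'torque the actuator'), so any of them could come first.
Counting all ways to extend the partial order to a total order gives 30.

30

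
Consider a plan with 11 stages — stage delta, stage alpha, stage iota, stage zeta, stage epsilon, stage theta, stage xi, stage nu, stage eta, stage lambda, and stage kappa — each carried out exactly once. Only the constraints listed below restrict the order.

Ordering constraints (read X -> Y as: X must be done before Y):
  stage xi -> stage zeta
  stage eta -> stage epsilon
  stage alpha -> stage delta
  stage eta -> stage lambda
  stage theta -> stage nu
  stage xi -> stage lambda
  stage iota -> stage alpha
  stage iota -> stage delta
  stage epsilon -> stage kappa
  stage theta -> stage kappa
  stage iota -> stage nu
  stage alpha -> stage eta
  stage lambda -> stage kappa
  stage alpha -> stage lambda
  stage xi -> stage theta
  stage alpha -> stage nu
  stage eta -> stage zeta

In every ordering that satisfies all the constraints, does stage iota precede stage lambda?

Yes

Tracing the constraints gives a chain: stage iota → stage alpha → stage lambda.
That forces stage iota before stage lambda in every valid schedule.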